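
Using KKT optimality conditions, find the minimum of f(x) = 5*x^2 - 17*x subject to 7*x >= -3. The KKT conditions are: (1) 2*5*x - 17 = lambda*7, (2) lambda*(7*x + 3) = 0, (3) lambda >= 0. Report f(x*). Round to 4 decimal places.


Step 1: Try lambda = 0 (constraint inactive).
Stationarity: 2*5*x - 17 = 0
x* = 17/(2*5) = 1.7
Check constraint: 7*1.7 = 11.9 >= -3 -- satisfied.
Step 2: Compute optimal value.
f(x*) = 5*1.7^2 - 17*1.7 = -14.45


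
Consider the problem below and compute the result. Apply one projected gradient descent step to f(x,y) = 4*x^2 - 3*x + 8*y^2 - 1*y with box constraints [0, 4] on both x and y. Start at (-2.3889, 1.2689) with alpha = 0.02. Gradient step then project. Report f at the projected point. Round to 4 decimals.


Step 1: Compute gradient at (-2.3889, 1.2689).
grad_x = 2*4*-2.3889 - 3 = -22.1112
grad_y = 2*8*1.2689 - 1 = 19.3024
Step 2: Gradient step.
x_raw = -2.3889 - 0.02*-22.1112 = -1.9467
y_raw = 1.2689 - 0.02*19.3024 = 0.8829
Step 3: Project onto [0, 4].
x_proj = clip(-1.9467) = 0.0
y_proj = clip(0.8829) = 0.8829
Step 4: Evaluate f.
f(0.0, 0.8829) = 5.3526


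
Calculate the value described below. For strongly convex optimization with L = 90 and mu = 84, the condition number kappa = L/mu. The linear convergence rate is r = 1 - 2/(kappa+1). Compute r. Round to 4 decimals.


Step 1: Compute the condition number.
kappa = L/mu = 90/84 = 1.0714
Step 2: Compute the convergence rate.
r = 1 - 2/(kappa + 1) = 1 - 2*mu/(L + mu) = (L - mu)/(L + mu) = 6/174 = 0.0345


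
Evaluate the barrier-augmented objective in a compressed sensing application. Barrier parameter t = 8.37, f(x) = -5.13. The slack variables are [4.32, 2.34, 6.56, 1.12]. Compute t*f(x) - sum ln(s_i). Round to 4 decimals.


Step 1: Compute log-barrier.
ln values: [1.4633, 0.8502, 1.881, 0.1133]
phi = -(1.4633 + 0.8502 + 1.881 + 0.1133) = -4.3077
Step 2: Compute augmented objective.
t*f(x) = 8.37*-5.13 = -42.9381
Total = -42.9381 - 4.3077 = -47.2458


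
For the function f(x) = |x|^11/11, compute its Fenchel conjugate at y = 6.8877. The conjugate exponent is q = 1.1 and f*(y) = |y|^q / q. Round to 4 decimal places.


The conjugate exponent q satisfies 1/p + 1/q = 1.
p = 11, so q = 11/(11 - 1) = 1.1
|y|^q = 6.8877^1.1 = 8.3538
f*(6.8877) = 8.3538 / 1.1 = 7.5943


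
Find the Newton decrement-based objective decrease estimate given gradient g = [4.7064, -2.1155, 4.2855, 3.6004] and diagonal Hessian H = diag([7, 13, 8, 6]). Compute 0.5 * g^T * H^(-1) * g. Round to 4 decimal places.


Step 1: H is diagonal, so H^(-1) * g = [0.6723, -0.1627, 0.5357, 0.6001].
Step 2: g^T H^(-1) g = sum_i g_i^2 / H_ii
  = (4.7064)^2/7 + (-2.1155)^2/13 + (4.2855)^2/8 + (3.6004)^2/6
  = 3.1643 + 0.3443 + 2.2957 + 2.1605 = 7.9647
Step 3: Objective decrease = 0.5 * g^T H^(-1) g = 3.9824


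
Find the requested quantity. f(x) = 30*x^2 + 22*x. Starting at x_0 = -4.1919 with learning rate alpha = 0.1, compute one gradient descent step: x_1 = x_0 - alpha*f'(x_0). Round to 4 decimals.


We compute the gradient at x_0 and apply the update.
f'(x) = 60*x + 22
f'(-4.1919) = 60*-4.1919 + 22 = -229.514
x_1 = -4.1919 - 0.1*-229.514 = 18.7595


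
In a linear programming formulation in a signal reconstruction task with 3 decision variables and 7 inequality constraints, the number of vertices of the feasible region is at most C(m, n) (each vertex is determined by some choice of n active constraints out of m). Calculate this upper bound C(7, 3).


Each vertex corresponds to some choice of n active constraints out of m, so the number of vertices is at most C(m, n) = m! / (n!(m-n)!).
m = 7, n = 3
Numerator: 7 * 6 * 5
Denominator: 3! = 6
C(7, 3) = 35


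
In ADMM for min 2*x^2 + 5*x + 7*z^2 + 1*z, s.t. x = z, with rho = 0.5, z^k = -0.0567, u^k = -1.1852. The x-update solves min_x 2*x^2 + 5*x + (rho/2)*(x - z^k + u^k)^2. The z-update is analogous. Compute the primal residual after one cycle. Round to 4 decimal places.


ADMM iteration with rho = 0.5, z^k = -0.0567, u^k = -1.1852
Step 1: x-update.
Minimize 2*x^2 + 5*x + (0.5/2)*(x + 0.0567 - 1.1852)^2
FOC: (2*2 + 0.5)*x = -5 + 0.5*(-0.0567 + 1.1852)
x^{k+1} = -0.9857
Step 2: z-update.
Minimize 7*z^2 + 1*z + (0.5/2)*(-0.9857 - z - 1.1852)^2
FOC: (2*7 + 0.5)*z = -1 + 0.5*(-0.9857 - 1.1852)
z^{k+1} = -0.1438
Step 3: u-update.
u^{k+1} = -1.1852 - 0.9857 + 0.1438 = -2.0271
Step 4: Primal residual = |-0.9857 + 0.1438| = 0.8419


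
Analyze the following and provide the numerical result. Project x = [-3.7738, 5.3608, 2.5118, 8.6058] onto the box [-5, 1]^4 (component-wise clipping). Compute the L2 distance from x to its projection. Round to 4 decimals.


Project each component onto [-5, 1].
clip(-3.7738) = -3.7738, clip(5.3608) = 1.0, clip(2.5118) = 1.0, clip(8.6058) = 1.0
Projection = [-3.7738, 1.0, 1.0, 1.0]
Squared diffs: [0.0, 19.0166, 2.2855, 57.8482]
Distance = sqrt(79.1503) = 8.8966


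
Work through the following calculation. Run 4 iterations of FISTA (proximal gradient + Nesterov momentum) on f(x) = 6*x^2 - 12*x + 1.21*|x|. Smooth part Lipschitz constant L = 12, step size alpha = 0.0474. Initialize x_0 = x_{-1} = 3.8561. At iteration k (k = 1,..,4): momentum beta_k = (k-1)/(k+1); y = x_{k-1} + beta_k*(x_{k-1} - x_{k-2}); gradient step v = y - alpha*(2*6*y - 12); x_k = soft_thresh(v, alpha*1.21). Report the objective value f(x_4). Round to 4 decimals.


FISTA on f(x) = 6*x^2 - 12*x + 1.21*|x|
L = 12, alpha = 0.0474
Iteration 1: beta = 0.0, y = 3.8561 + 0.0*(3.8561 - 3.8561) = 3.8561
  grad(y) = 34.2732, v = y - alpha*grad = 2.2316
  prox(v) = soft_thresh(2.2316, 0.0574) = 2.1742
Iteration 2: beta = 0.3333, y = 2.1742 + 0.3333*(2.1742 - 3.8561) = 1.6136
  grad(y) = 7.3627, v = y - alpha*grad = 1.2646
  prox(v) = soft_thresh(1.2646, 0.0574) = 1.2072
Iteration 3: beta = 0.5, y = 1.2072 + 0.5*(1.2072 - 2.1742) = 0.7237
  grad(y) = -3.3153, v = y - alpha*grad = 0.8809
  prox(v) = soft_thresh(0.8809, 0.0574) = 0.8235
Iteration 4: beta = 0.6, y = 0.8235 + 0.6*(0.8235 - 1.2072) = 0.5933
  grad(y) = -4.8804, v = y - alpha*grad = 0.8246
  prox(v) = soft_thresh(0.8246, 0.0574) = 0.7673
f(x_4) = 6*0.7673^2 - 12*0.7673 + 1.21*|0.7673| = -4.7466


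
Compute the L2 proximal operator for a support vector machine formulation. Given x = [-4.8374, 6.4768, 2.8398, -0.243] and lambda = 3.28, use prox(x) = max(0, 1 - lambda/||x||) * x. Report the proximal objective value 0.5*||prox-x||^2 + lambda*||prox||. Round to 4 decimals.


Step 1: Compute ||x||.
||x|| = 8.5716
Step 2: Compute scaling factor.
scale = max(0, 1 - 3.28/8.5716) = 0.6173
Step 3: prox(x) = [-2.9863, 3.9984, 1.7531, -0.15]
||prox(x)|| = 5.2916
Step 4: Proximal objective.
0.5*||prox-x||^2 = 5.3792
lambda*||prox|| = 17.3564
Total = 22.7358


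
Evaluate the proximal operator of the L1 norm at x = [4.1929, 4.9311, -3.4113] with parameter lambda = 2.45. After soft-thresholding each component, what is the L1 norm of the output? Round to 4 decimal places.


Soft-thresholding with lambda = 2.45:
prox(4.1929) = sign(4.1929)*max(|4.1929| - 2.45, 0) = 1.7429
prox(4.9311) = sign(4.9311)*max(|4.9311| - 2.45, 0) = 2.4811
prox(-3.4113) = sign(-3.4113)*max(|-3.4113| - 2.45, 0) = -0.9613
prox(x) = [1.7429, 2.4811, -0.9613]
||prox(x)||_1 = 1.7429 + 2.4811 + 0.9613 = 5.1853


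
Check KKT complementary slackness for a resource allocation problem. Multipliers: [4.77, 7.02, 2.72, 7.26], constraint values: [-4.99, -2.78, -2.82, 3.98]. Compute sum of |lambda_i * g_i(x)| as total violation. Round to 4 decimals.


KKT complementary slackness check:
lambda_1 * g_1 = 4.77 * -4.99 = -23.8023
lambda_2 * g_2 = 7.02 * -2.78 = -19.5156
lambda_3 * g_3 = 2.72 * -2.82 = -7.6704
lambda_4 * g_4 = 7.26 * 3.98 = 28.8948
Total violation = 23.8023 + 19.5156 + 7.6704 + 28.8948 = 79.8831


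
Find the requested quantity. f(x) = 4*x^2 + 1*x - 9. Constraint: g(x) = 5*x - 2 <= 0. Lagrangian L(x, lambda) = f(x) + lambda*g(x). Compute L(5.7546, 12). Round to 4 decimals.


Step 1: Evaluate f(x).
f(5.7546) = 4*5.7546^2 + 1*5.7546 - 9 = 129.2163
Step 2: Evaluate g(x).
g(5.7546) = 5*5.7546 - 2 = 26.773
Step 3: Compute Lagrangian.
L = 129.2163 + 12*26.773 = 450.4923


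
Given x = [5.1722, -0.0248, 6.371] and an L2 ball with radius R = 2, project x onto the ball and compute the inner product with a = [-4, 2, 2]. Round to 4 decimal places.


Step 1: Compute ||x|| (intermediates to 6 decimals).
||x|| = sqrt(5.1722^2 + (-0.0248)^2 + 6.371^2) = 8.206212
Step 2: Project.
Since ||x|| > R, scale = R/||x|| = 2/8.206212 = 0.243718, proj(x) = scale * x
proj(x) = [1.260558, -0.006044, 1.552727]
Step 3: Dot product.
a^T * proj(x) = -4*1.260558 + 2*(-0.006044) + 2*1.552727 = -1.9489


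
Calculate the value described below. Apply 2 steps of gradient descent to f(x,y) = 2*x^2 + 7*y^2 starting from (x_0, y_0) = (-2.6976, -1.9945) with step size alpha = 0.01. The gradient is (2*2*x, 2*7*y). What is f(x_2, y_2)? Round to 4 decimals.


Gradient descent on f(x,y) = 2*x^2 + 7*y^2.
Starting point: (-2.6976, -1.9945), alpha = 0.01
Step 1: grad_x = 2*2*-2.6976 = -10.7904, grad_y = 2*7*-1.9945 = -27.923
  x_1 = -2.6976 - 0.01*-10.7904 = -2.5897
  y_1 = -1.9945 - 0.01*-27.923 = -1.7153
Step 2: grad_x = 2*2*-2.5897 = -10.3588, grad_y = 2*7*-1.7153 = -24.0138
  x_2 = -2.5897 - 0.01*-10.3588 = -2.4861
  y_2 = -1.7153 - 0.01*-24.0138 = -1.4751
f(-2.4861, -1.4751) = 2*(-2.4861)^2 + 7*(-1.4751)^2 = 27.5936


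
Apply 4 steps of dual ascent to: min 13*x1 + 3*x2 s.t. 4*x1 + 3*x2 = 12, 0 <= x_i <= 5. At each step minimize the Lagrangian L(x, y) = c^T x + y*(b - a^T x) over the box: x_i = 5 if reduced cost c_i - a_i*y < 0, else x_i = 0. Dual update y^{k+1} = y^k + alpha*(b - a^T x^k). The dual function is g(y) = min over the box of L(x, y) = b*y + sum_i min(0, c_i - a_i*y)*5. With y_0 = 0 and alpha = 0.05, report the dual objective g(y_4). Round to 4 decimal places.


Dual ascent for LP: min 13*x1 + 3*x2, 4*x1 + 3*x2 = 12, 0 <= x_i <= 5
Step 1: y^k = 0.0, reduced costs: (13.0, 3.0)
  x^k = (0.0, 0.0), subgradient = b - a^T x = 12.0
  y^{k+1} = 0.0 + 0.05*12.0 = 0.6
Step 2: y^k = 0.6, reduced costs: (10.6, 1.2)
  x^k = (0.0, 0.0), subgradient = b - a^T x = 12.0
  y^{k+1} = 0.6 + 0.05*12.0 = 1.2
Step 3: y^k = 1.2, reduced costs: (8.2, -0.6)
  x^k = (0.0, 5.0), subgradient = b - a^T x = -3.0
  y^{k+1} = 1.2 + 0.05*-3.0 = 1.05
Step 4: y^k = 1.05, reduced costs: (8.8, -0.15)
  x^k = (0.0, 5.0), subgradient = b - a^T x = -3.0
  y^{k+1} = 1.05 + 0.05*-3.0 = 0.9
Dual objective at y_4 = 0.9: reduced costs (9.4, 0.3), box minimizer x = (0.0, 0.0)
g(y_4) = b*y + (c1 - a1*y)*x1 + (c2 - a2*y)*x2 = 12*0.9 + 9.4*0.0 + 0.3*0.0 = 10.8 + 0.0 + 0.0 = 10.8


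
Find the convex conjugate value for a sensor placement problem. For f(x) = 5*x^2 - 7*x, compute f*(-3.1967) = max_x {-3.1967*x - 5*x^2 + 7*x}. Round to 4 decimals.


f*(y) = sup_x {y*x - a*x^2 - b*x} = sup_x {(y-b)*x - a*x^2}
FOC: (y - b) - 2a*x = 0 => x* = (y - b)/(2a)
x* = (-3.1967 + 7)/(2*5) = 0.3803
f*(-3.1967) = (y-b)^2/(4a) = (-3.1967 + 7)^2/(4*5)
= 14.4651/20 = 0.7233


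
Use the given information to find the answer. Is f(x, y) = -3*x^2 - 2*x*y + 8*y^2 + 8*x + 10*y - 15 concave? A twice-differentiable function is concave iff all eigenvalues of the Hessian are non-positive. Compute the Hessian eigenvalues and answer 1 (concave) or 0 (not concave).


The Hessian of f(x,y) = -3*x^2 - 2*x*y + 8*y^2 + 8*x + 10*y - 15 is:
H = [[-6, -2], [-2, 16]]
Trace = -6 + 16 = 10
Determinant = -6*16 - (-2)^2 = -100
Discriminant = (10)^2 - 4*-100 = 500.0
Eigenvalues: lambda_1 = -6.1803, lambda_2 = 16.1803
The function is not concave.

0


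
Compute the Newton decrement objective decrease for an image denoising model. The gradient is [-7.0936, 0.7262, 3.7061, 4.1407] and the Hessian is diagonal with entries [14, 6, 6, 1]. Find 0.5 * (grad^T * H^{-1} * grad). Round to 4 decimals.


Step 1: H is diagonal, so H^(-1) * g = [-0.5067, 0.121, 0.6177, 4.1407].
Step 2: g^T H^(-1) g = sum_i g_i^2 / H_ii
  = (-7.0936)^2/14 + (0.7262)^2/6 + (3.7061)^2/6 + (4.1407)^2/1
  = 3.5942 + 0.0879 + 2.2892 + 17.1454 = 23.1167
Step 3: Objective decrease = 0.5 * g^T H^(-1) g = 11.5584


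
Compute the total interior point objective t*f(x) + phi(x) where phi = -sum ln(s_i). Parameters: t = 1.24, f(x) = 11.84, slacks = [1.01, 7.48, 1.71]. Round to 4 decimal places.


Step 1: Compute log-barrier.
ln values: [0.01, 2.0122, 0.5365]
phi = -(0.01 + 2.0122 + 0.5365) = -2.5587
Step 2: Compute augmented objective.
t*f(x) = 1.24*11.84 = 14.6816
Total = 14.6816 - 2.5587 = 12.1229


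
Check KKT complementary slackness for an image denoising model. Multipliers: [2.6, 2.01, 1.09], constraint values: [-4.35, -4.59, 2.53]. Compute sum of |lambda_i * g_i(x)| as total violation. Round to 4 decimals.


KKT complementary slackness check:
lambda_1 * g_1 = 2.6 * -4.35 = -11.31
lambda_2 * g_2 = 2.01 * -4.59 = -9.2259
lambda_3 * g_3 = 1.09 * 2.53 = 2.7577
Total violation = 11.31 + 9.2259 + 2.7577 = 23.2936


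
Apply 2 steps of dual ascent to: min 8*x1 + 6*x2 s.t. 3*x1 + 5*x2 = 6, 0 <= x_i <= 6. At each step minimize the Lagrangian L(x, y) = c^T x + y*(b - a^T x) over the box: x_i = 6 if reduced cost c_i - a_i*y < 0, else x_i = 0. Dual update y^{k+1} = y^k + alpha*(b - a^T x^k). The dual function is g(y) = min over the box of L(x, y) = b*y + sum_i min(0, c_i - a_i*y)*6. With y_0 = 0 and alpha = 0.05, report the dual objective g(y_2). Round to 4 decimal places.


Dual ascent for LP: min 8*x1 + 6*x2, 3*x1 + 5*x2 = 6, 0 <= x_i <= 6
Step 1: y^k = 0.0, reduced costs: (8.0, 6.0)
  x^k = (0.0, 0.0), subgradient = b - a^T x = 6.0
  y^{k+1} = 0.0 + 0.05*6.0 = 0.3
Step 2: y^k = 0.3, reduced costs: (7.1, 4.5)
  x^k = (0.0, 0.0), subgradient = b - a^T x = 6.0
  y^{k+1} = 0.3 + 0.05*6.0 = 0.6
Dual objective at y_2 = 0.6: reduced costs (6.2, 3.0), box minimizer x = (0.0, 0.0)
g(y_2) = b*y + (c1 - a1*y)*x1 + (c2 - a2*y)*x2 = 6*0.6 + 6.2*0.0 + 3.0*0.0 = 3.6 + 0.0 + 0.0 = 3.6


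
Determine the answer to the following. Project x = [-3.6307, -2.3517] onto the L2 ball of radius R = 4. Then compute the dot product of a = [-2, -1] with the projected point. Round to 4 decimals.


Step 1: Compute ||x|| (intermediates to 6 decimals).
||x|| = sqrt((-3.6307)^2 + (-2.3517)^2) = 4.325792
Step 2: Project.
Since ||x|| > R, scale = R/||x|| = 4/4.325792 = 0.924686, proj(x) = scale * x
proj(x) = [-3.357257, -2.174584]
Step 3: Dot product.
a^T * proj(x) = -2*(-3.357257) - 1*(-2.174584) = 8.8891


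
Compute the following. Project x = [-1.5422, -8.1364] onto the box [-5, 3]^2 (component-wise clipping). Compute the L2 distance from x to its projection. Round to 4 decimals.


Project each component onto [-5, 3].
clip(-1.5422) = -1.5422, clip(-8.1364) = -5.0
Projection = [-1.5422, -5.0]
Squared diffs: [0.0, 9.837]
Distance = sqrt(9.837) = 3.1364


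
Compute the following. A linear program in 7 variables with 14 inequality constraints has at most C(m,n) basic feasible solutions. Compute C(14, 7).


Each vertex corresponds to some choice of n active constraints out of m, so the number of vertices is at most C(m, n) = m! / (n!(m-n)!).
m = 14, n = 7
Numerator: 14 * 13 * 12 * 11 * 10 * 9 * 8
Denominator: 7! = 5040
C(14, 7) = 3432


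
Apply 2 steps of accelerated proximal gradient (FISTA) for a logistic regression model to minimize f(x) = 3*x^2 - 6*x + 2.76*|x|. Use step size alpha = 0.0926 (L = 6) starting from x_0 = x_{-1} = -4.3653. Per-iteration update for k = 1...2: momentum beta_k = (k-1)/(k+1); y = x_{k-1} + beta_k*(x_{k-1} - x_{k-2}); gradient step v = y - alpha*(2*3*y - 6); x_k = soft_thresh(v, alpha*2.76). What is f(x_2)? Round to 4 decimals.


FISTA on f(x) = 3*x^2 - 6*x + 2.76*|x|
L = 6, alpha = 0.0926
Iteration 1: beta = 0.0, y = -4.3653 + 0.0*(-4.3653 + 4.3653) = -4.3653
  grad(y) = -32.1918, v = y - alpha*grad = -1.3843
  prox(v) = soft_thresh(-1.3843, 0.2556) = -1.1288
Iteration 2: beta = 0.3333, y = -1.1288 + 0.3333*(-1.1288 + 4.3653) = -0.0499
  grad(y) = -6.2995, v = y - alpha*grad = 0.5334
  prox(v) = soft_thresh(0.5334, 0.2556) = 0.2778
f(x_2) = 3*0.2778^2 - 6*0.2778 + 2.76*|0.2778| = -0.6686


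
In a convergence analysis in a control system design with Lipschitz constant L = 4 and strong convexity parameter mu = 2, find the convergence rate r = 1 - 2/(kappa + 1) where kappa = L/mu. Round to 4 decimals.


Step 1: Compute the condition number.
kappa = L/mu = 4/2 = 2.0
Step 2: Compute the convergence rate.
r = 1 - 2/(kappa + 1) = 1 - 2*mu/(L + mu) = (L - mu)/(L + mu) = 2/6 = 0.3333


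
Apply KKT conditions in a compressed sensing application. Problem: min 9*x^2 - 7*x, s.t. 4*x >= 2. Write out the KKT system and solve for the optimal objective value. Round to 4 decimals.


Step 1: Try lambda = 0 (constraint inactive).
x_unc = 7/(2*9) = 0.3889
Check: 4*0.3889 = 1.5556 < 2 -- violated!
Step 2: Constraint must be active: 4*x = 2
x* = 2/4 = 0.5
lambda = (2*9*0.5 - 7)/4 = 0.5
Step 3: Compute optimal value.
f(x*) = 9*0.5^2 - 7*0.5 = -1.25


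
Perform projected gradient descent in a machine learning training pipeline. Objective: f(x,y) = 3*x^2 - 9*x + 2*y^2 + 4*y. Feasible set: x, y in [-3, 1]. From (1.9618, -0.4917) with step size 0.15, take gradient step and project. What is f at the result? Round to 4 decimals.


Step 1: Compute gradient at (1.9618, -0.4917).
grad_x = 2*3*1.9618 - 9 = 2.7708
grad_y = 2*2*-0.4917 + 4 = 2.0332
Step 2: Gradient step.
x_raw = 1.9618 - 0.15*2.7708 = 1.5462
y_raw = -0.4917 - 0.15*2.0332 = -0.7967
Step 3: Project onto [-3, 1].
x_proj = clip(1.5462) = 1.0
y_proj = clip(-0.7967) = -0.7967
Step 4: Evaluate f.
f(1.0, -0.7967) = -7.9173


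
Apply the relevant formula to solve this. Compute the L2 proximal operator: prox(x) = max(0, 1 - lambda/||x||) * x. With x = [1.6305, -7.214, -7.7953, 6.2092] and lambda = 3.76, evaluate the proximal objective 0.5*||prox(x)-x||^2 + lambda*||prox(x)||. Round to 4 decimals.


Step 1: Compute ||x||.
||x|| = 12.4105
Step 2: Compute scaling factor.
scale = max(0, 1 - 3.76/12.4105) = 0.697
Step 3: prox(x) = [1.1365, -5.0284, -5.4336, 4.328]
||prox(x)|| = 8.6505
Step 4: Proximal objective.
0.5*||prox-x||^2 = 7.0688
lambda*||prox|| = 32.5259
Total = 39.5948


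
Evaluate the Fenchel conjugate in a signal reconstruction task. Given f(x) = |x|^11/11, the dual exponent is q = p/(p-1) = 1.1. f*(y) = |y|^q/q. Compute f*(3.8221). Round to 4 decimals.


The conjugate exponent q satisfies 1/p + 1/q = 1.
p = 11, so q = 11/(11 - 1) = 1.1
|y|^q = 3.8221^1.1 = 4.3705
f*(3.8221) = 4.3705 / 1.1 = 3.9732


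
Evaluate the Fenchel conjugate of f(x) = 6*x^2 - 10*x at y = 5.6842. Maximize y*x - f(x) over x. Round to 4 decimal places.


f*(y) = sup_x {y*x - a*x^2 - b*x} = sup_x {(y-b)*x - a*x^2}
FOC: (y - b) - 2a*x = 0 => x* = (y - b)/(2a)
x* = (5.6842 + 10)/(2*6) = 1.307
f*(5.6842) = (y-b)^2/(4a) = (5.6842 + 10)^2/(4*6)
= 245.9941/24 = 10.2498


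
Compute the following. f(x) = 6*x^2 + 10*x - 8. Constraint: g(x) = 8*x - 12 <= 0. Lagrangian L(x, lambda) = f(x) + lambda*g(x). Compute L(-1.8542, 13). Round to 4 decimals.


Step 1: Evaluate f(x).
f(-1.8542) = 6*(-1.8542)^2 + 10*(-1.8542) - 8 = -5.9137
Step 2: Evaluate g(x).
g(-1.8542) = 8*-1.8542 - 12 = -26.8336
Step 3: Compute Lagrangian.
L = -5.9137 + 13*-26.8336 = -354.7505


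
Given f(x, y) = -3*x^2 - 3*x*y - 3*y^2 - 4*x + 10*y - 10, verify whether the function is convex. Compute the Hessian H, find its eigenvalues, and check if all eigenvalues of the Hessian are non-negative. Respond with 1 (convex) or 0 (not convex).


The Hessian of f(x,y) = -3*x^2 - 3*x*y - 3*y^2 - 4*x + 10*y - 10 is:
H = [[-6, -3], [-3, -6]]
Trace = -6 - 6 = -12
Determinant = -6*-6 - (-3)^2 = 27
Discriminant = (-12)^2 - 4*27 = 36.0
Eigenvalues: lambda_1 = -9.0, lambda_2 = -3.0
The function is not convex.

0


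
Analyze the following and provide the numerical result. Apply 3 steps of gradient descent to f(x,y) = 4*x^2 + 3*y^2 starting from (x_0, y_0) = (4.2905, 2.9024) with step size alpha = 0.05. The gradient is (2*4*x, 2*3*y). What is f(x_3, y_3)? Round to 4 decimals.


Gradient descent on f(x,y) = 4*x^2 + 3*y^2.
Starting point: (4.2905, 2.9024), alpha = 0.05
Step 1: grad_x = 2*4*4.2905 = 34.324, grad_y = 2*3*2.9024 = 17.4144
  x_1 = 4.2905 - 0.05*34.324 = 2.5743
  y_1 = 2.9024 - 0.05*17.4144 = 2.0317
Step 2: grad_x = 2*4*2.5743 = 20.5944, grad_y = 2*3*2.0317 = 12.1901
  x_2 = 2.5743 - 0.05*20.5944 = 1.5446
  y_2 = 2.0317 - 0.05*12.1901 = 1.4222
Step 3: grad_x = 2*4*1.5446 = 12.3566, grad_y = 2*3*1.4222 = 8.5331
  x_3 = 1.5446 - 0.05*12.3566 = 0.9267
  y_3 = 1.4222 - 0.05*8.5331 = 0.9955
f(0.9267, 0.9955) = 4*0.9267^2 + 3*0.9955^2 = 6.4086


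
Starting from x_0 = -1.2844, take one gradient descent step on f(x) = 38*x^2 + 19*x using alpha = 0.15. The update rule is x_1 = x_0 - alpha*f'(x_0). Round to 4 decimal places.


We compute the gradient at x_0 and apply the update.
f'(x) = 76*x + 19
f'(-1.2844) = 76*-1.2844 + 19 = -78.6144
x_1 = -1.2844 - 0.15*-78.6144 = 10.5078


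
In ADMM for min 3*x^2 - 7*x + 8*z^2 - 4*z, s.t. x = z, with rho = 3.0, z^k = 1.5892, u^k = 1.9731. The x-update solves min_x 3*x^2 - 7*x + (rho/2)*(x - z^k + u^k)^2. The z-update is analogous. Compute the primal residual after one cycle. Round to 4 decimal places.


ADMM iteration with rho = 3.0, z^k = 1.5892, u^k = 1.9731
Step 1: x-update.
Minimize 3*x^2 - 7*x + (3.0/2)*(x - 1.5892 + 1.9731)^2
FOC: (2*3 + 3.0)*x = 7 + 3.0*(1.5892 - 1.9731)
x^{k+1} = 0.6498
Step 2: z-update.
Minimize 8*z^2 - 4*z + (3.0/2)*(0.6498 - z + 1.9731)^2
FOC: (2*8 + 3.0)*z = 4 + 3.0*(0.6498 + 1.9731)
z^{k+1} = 0.6247
Step 3: u-update.
u^{k+1} = 1.9731 + 0.6498 - 0.6247 = 1.9982
Step 4: Primal residual = |0.6498 - 0.6247| = 0.0251


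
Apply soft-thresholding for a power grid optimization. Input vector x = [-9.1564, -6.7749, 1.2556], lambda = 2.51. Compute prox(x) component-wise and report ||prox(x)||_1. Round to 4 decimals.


Soft-thresholding with lambda = 2.51:
prox(-9.1564) = sign(-9.1564)*max(|-9.1564| - 2.51, 0) = -6.6464
prox(-6.7749) = sign(-6.7749)*max(|-6.7749| - 2.51, 0) = -4.2649
prox(1.2556) = sign(1.2556)*max(|1.2556| - 2.51, 0) = 0.0
prox(x) = [-6.6464, -4.2649, 0.0]
||prox(x)||_1 = 6.6464 + 4.2649 + 0.0 = 10.9113


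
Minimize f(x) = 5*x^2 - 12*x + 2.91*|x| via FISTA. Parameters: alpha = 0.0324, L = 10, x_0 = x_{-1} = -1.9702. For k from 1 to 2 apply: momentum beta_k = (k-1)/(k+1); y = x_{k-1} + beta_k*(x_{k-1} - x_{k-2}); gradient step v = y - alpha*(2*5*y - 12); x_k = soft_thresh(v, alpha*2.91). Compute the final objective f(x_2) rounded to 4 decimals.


FISTA on f(x) = 5*x^2 - 12*x + 2.91*|x|
L = 10, alpha = 0.0324
Iteration 1: beta = 0.0, y = -1.9702 + 0.0*(-1.9702 + 1.9702) = -1.9702
  grad(y) = -31.702, v = y - alpha*grad = -0.9431
  prox(v) = soft_thresh(-0.9431, 0.0943) = -0.8488
Iteration 2: beta = 0.3333, y = -0.8488 + 0.3333*(-0.8488 + 1.9702) = -0.475
  grad(y) = -16.7496, v = y - alpha*grad = 0.0677
  prox(v) = soft_thresh(0.0677, 0.0943) = 0.0
f(x_2) = 5*0.0^2 - 12*0.0 + 2.91*|0.0| = 0.0


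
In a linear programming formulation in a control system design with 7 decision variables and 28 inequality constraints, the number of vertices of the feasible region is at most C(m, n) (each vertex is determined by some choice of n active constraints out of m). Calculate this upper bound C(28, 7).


Each vertex corresponds to some choice of n active constraints out of m, so the number of vertices is at most C(m, n) = m! / (n!(m-n)!).
m = 28, n = 7
Numerator: 28 * 27 * 26 * 25 * 24 * 23 * 22
Denominator: 7! = 5040
C(28, 7) = 1184040


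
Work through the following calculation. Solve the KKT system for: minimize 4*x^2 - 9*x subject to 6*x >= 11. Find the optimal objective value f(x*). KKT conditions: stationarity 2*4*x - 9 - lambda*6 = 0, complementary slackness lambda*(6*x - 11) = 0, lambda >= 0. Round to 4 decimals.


Step 1: Try lambda = 0 (constraint inactive).
x_unc = 9/(2*4) = 1.125
Check: 6*1.125 = 6.75 < 11 -- violated!
Step 2: Constraint must be active: 6*x = 11
x* = 11/6 = 1.8333 (rounded; the exact value 11/6 is used below)
lambda = (2*4*(11/6) - 9)/6 = 0.9444
Step 3: Compute optimal value.
f(x*) = 4*(11/6)^2 - 9*(11/6) = -3.0556


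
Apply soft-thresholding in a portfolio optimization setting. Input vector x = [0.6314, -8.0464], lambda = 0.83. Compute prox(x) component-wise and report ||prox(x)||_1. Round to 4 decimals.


Soft-thresholding with lambda = 0.83:
prox(0.6314) = sign(0.6314)*max(|0.6314| - 0.83, 0) = 0.0
prox(-8.0464) = sign(-8.0464)*max(|-8.0464| - 0.83, 0) = -7.2164
prox(x) = [0.0, -7.2164]
||prox(x)||_1 = 0.0 + 7.2164 = 7.2164


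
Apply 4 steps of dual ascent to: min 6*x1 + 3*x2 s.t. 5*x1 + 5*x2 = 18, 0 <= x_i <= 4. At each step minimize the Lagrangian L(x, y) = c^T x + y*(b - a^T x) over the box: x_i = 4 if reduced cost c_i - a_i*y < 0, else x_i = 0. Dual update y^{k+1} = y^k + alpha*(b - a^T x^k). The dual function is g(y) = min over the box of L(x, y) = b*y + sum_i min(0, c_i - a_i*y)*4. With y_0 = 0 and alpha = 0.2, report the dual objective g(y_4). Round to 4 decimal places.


Dual ascent for LP: min 6*x1 + 3*x2, 5*x1 + 5*x2 = 18, 0 <= x_i <= 4
Step 1: y^k = 0.0, reduced costs: (6.0, 3.0)
  x^k = (0.0, 0.0), subgradient = b - a^T x = 18.0
  y^{k+1} = 0.0 + 0.2*18.0 = 3.6
Step 2: y^k = 3.6, reduced costs: (-12.0, -15.0)
  x^k = (4.0, 4.0), subgradient = b - a^T x = -22.0
  y^{k+1} = 3.6 + 0.2*-22.0 = -0.8
Step 3: y^k = -0.8, reduced costs: (10.0, 7.0)
  x^k = (0.0, 0.0), subgradient = b - a^T x = 18.0
  y^{k+1} = -0.8 + 0.2*18.0 = 2.8
Step 4: y^k = 2.8, reduced costs: (-8.0, -11.0)
  x^k = (4.0, 4.0), subgradient = b - a^T x = -22.0
  y^{k+1} = 2.8 + 0.2*-22.0 = -1.6
Dual objective at y_4 = -1.6: reduced costs (14.0, 11.0), box minimizer x = (0.0, 0.0)
g(y_4) = b*y + (c1 - a1*y)*x1 + (c2 - a2*y)*x2 = 18*(-1.6) + 14.0*0.0 + 11.0*0.0 = -28.8 + 0.0 + 0.0 = -28.8


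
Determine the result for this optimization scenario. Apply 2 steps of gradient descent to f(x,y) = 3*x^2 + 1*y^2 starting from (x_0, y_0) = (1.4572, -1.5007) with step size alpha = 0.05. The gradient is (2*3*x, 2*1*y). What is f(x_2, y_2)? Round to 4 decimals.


Gradient descent on f(x,y) = 3*x^2 + 1*y^2.
Starting point: (1.4572, -1.5007), alpha = 0.05
Step 1: grad_x = 2*3*1.4572 = 8.7432, grad_y = 2*1*-1.5007 = -3.0014
  x_1 = 1.4572 - 0.05*8.7432 = 1.02
  y_1 = -1.5007 - 0.05*-3.0014 = -1.3506
Step 2: grad_x = 2*3*1.02 = 6.1202, grad_y = 2*1*-1.3506 = -2.7013
  x_2 = 1.02 - 0.05*6.1202 = 0.714
  y_2 = -1.3506 - 0.05*-2.7013 = -1.2156
f(0.714, -1.2156) = 3*0.714^2 + 1*(-1.2156)^2 = 3.0071


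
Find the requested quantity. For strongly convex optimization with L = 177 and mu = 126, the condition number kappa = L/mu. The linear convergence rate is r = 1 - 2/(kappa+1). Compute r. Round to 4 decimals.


Step 1: Compute the condition number.
kappa = L/mu = 177/126 = 1.4048
Step 2: Compute the convergence rate.
r = 1 - 2/(kappa + 1) = 1 - 2*mu/(L + mu) = (L - mu)/(L + mu) = 51/303 = 0.1683


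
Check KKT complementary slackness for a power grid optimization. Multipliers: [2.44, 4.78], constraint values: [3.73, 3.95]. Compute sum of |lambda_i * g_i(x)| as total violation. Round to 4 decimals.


KKT complementary slackness check:
lambda_1 * g_1 = 2.44 * 3.73 = 9.1012
lambda_2 * g_2 = 4.78 * 3.95 = 18.881
Total violation = 9.1012 + 18.881 = 27.9822


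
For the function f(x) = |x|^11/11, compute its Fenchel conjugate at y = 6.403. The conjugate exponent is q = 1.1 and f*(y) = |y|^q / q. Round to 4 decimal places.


The conjugate exponent q satisfies 1/p + 1/q = 1.
p = 11, so q = 11/(11 - 1) = 1.1
|y|^q = 6.403^1.1 = 7.7094
f*(6.403) = 7.7094 / 1.1 = 7.0086


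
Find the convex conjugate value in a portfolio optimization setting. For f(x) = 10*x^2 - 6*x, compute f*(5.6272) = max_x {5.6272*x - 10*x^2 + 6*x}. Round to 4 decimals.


f*(y) = sup_x {y*x - a*x^2 - b*x} = sup_x {(y-b)*x - a*x^2}
FOC: (y - b) - 2a*x = 0 => x* = (y - b)/(2a)
x* = (5.6272 + 6)/(2*10) = 0.5814
f*(5.6272) = (y-b)^2/(4a) = (5.6272 + 6)^2/(4*10)
= 135.1918/40 = 3.3798


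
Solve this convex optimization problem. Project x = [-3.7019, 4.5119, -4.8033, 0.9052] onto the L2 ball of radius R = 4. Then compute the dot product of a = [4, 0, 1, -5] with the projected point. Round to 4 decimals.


Step 1: Compute ||x|| (intermediates to 6 decimals).
||x|| = sqrt((-3.7019)^2 + 4.5119^2 + (-4.8033)^2 + 0.9052^2) = 7.612646
Step 2: Project.
Since ||x|| > R, scale = R/||x|| = 4/7.612646 = 0.525441, proj(x) = scale * x
proj(x) = [-1.94513, 2.370737, -2.523851, 0.475629]
Step 3: Dot product.
a^T * proj(x) = 4*(-1.94513) + 0*2.370737 + 1*(-2.523851) - 5*0.475629 = -12.6825


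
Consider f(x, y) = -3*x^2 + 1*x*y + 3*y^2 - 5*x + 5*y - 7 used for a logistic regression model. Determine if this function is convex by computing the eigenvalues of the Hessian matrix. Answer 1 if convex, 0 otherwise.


The Hessian of f(x,y) = -3*x^2 + 1*x*y + 3*y^2 - 5*x + 5*y - 7 is:
H = [[-6, 1], [1, 6]]
Trace = -6 + 6 = 0
Determinant = -6*6 - (1)^2 = -37
Discriminant = (0)^2 - 4*-37 = 148.0
Eigenvalues: lambda_1 = -6.0828, lambda_2 = 6.0828
The function is not convex.

0


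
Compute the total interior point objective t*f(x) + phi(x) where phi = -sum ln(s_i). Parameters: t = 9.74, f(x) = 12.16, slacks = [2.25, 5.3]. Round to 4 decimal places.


Step 1: Compute log-barrier.
ln values: [0.8109, 1.6677]
phi = -(0.8109 + 1.6677) = -2.4786
Step 2: Compute augmented objective.
t*f(x) = 9.74*12.16 = 118.4384
Total = 118.4384 - 2.4786 = 115.9598


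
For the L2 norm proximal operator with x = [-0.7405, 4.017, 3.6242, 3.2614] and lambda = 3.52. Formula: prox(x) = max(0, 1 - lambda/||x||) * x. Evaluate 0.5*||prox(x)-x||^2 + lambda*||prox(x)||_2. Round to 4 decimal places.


Step 1: Compute ||x||.
||x|| = 6.3605
Step 2: Compute scaling factor.
scale = max(0, 1 - 3.52/6.3605) = 0.4466
Step 3: prox(x) = [-0.3307, 1.7939, 1.6185, 1.4565]
||prox(x)|| = 2.8405
Step 4: Proximal objective.
0.5*||prox-x||^2 = 6.1952
lambda*||prox|| = 9.9986
Total = 16.1938


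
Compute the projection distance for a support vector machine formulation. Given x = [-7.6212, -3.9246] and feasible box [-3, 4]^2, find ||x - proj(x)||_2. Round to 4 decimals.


Project each component onto [-3, 4].
clip(-7.6212) = -3.0, clip(-3.9246) = -3.0
Projection = [-3.0, -3.0]
Squared diffs: [21.3555, 0.8549]
Distance = sqrt(22.2104) = 4.7128


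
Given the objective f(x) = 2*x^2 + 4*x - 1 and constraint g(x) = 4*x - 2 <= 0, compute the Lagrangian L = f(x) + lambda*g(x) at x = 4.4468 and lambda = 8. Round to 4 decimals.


Step 1: Evaluate f(x).
f(4.4468) = 2*4.4468^2 + 4*4.4468 - 1 = 56.3353
Step 2: Evaluate g(x).
g(4.4468) = 4*4.4468 - 2 = 15.7872
Step 3: Compute Lagrangian.
L = 56.3353 + 8*15.7872 = 182.6329


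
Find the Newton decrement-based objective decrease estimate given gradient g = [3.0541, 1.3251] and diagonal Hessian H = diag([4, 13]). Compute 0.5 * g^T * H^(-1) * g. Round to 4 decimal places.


Step 1: H is diagonal, so H^(-1) * g = [0.7635, 0.1019].
Step 2: g^T H^(-1) g = sum_i g_i^2 / H_ii
  = (3.0541)^2/4 + (1.3251)^2/13
  = 2.3319 + 0.1351 = 2.467
Step 3: Objective decrease = 0.5 * g^T H^(-1) g = 1.2335


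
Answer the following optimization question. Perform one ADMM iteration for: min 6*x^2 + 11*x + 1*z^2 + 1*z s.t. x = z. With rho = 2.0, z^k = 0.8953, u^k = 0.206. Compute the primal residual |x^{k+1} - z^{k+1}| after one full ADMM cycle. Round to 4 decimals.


ADMM iteration with rho = 2.0, z^k = 0.8953, u^k = 0.206
Step 1: x-update.
Minimize 6*x^2 + 11*x + (2.0/2)*(x - 0.8953 + 0.206)^2
FOC: (2*6 + 2.0)*x = -11 + 2.0*(0.8953 - 0.206)
x^{k+1} = -0.6872
Step 2: z-update.
Minimize 1*z^2 + 1*z + (2.0/2)*(-0.6872 - z + 0.206)^2
FOC: (2*1 + 2.0)*z = -1 + 2.0*(-0.6872 + 0.206)
z^{k+1} = -0.4906
Step 3: u-update.
u^{k+1} = 0.206 - 0.6872 + 0.4906 = 0.0094
Step 4: Primal residual = |-0.6872 + 0.4906| = 0.1966


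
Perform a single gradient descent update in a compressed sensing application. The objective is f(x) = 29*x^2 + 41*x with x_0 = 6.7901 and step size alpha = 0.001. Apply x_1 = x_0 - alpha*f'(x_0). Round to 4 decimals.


We compute the gradient at x_0 and apply the update.
f'(x) = 58*x + 41
f'(6.7901) = 58*6.7901 + 41 = 434.8258
x_1 = 6.7901 - 0.001*434.8258 = 6.3553


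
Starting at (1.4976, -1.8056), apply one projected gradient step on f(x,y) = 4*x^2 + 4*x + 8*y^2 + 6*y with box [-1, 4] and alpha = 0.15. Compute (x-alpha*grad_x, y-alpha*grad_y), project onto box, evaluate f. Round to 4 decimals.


Step 1: Compute gradient at (1.4976, -1.8056).
grad_x = 2*4*1.4976 + 4 = 15.9808
grad_y = 2*8*-1.8056 + 6 = -22.8896
Step 2: Gradient step.
x_raw = 1.4976 - 0.15*15.9808 = -0.8995
y_raw = -1.8056 - 0.15*-22.8896 = 1.6278
Step 3: Project onto [-1, 4].
x_proj = clip(-0.8995) = -0.8995
y_proj = clip(1.6278) = 1.6278
Step 4: Evaluate f.
f(-0.8995, 1.6278) = 30.6044


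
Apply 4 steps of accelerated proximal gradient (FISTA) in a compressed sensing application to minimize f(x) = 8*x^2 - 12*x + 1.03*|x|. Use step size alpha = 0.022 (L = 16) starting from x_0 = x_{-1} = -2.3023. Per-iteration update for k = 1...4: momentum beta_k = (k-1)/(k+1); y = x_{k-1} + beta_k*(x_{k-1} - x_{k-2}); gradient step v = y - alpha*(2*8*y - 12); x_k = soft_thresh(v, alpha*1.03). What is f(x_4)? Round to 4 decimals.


FISTA on f(x) = 8*x^2 - 12*x + 1.03*|x|
L = 16, alpha = 0.022
Iteration 1: beta = 0.0, y = -2.3023 + 0.0*(-2.3023 + 2.3023) = -2.3023
  grad(y) = -48.8368, v = y - alpha*grad = -1.2279
  prox(v) = soft_thresh(-1.2279, 0.0227) = -1.2052
Iteration 2: beta = 0.3333, y = -1.2052 + 0.3333*(-1.2052 + 2.3023) = -0.8395
  grad(y) = -25.4326, v = y - alpha*grad = -0.28
  prox(v) = soft_thresh(-0.28, 0.0227) = -0.2574
Iteration 3: beta = 0.5, y = -0.2574 + 0.5*(-0.2574 + 1.2052) = 0.2166
  grad(y) = -8.5349, v = y - alpha*grad = 0.4043
  prox(v) = soft_thresh(0.4043, 0.0227) = 0.3817
Iteration 4: beta = 0.6, y = 0.3817 + 0.6*(0.3817 + 0.2574) = 0.7651
  grad(y) = 0.2416, v = y - alpha*grad = 0.7598
  prox(v) = soft_thresh(0.7598, 0.0227) = 0.7371
f(x_4) = 8*0.7371^2 - 12*0.7371 + 1.03*|0.7371| = -3.7394


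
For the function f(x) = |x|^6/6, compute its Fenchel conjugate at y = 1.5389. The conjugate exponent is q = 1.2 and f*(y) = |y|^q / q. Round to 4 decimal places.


The conjugate exponent q satisfies 1/p + 1/q = 1.
p = 6, so q = 6/(6 - 1) = 1.2
|y|^q = 1.5389^1.2 = 1.6775
f*(1.5389) = 1.6775 / 1.2 = 1.3979


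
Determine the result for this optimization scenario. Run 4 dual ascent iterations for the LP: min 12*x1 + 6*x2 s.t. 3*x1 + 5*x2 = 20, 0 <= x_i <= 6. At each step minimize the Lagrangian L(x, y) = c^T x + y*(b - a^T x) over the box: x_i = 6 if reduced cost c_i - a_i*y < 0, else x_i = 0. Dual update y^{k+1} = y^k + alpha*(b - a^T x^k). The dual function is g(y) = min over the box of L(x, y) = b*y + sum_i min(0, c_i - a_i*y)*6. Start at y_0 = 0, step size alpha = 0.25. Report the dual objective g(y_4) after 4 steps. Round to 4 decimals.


Dual ascent for LP: min 12*x1 + 6*x2, 3*x1 + 5*x2 = 20, 0 <= x_i <= 6
Step 1: y^k = 0.0, reduced costs: (12.0, 6.0)
  x^k = (0.0, 0.0), subgradient = b - a^T x = 20.0
  y^{k+1} = 0.0 + 0.25*20.0 = 5.0
Step 2: y^k = 5.0, reduced costs: (-3.0, -19.0)
  x^k = (6.0, 6.0), subgradient = b - a^T x = -28.0
  y^{k+1} = 5.0 + 0.25*-28.0 = -2.0
Step 3: y^k = -2.0, reduced costs: (18.0, 16.0)
  x^k = (0.0, 0.0), subgradient = b - a^T x = 20.0
  y^{k+1} = -2.0 + 0.25*20.0 = 3.0
Step 4: y^k = 3.0, reduced costs: (3.0, -9.0)
  x^k = (0.0, 6.0), subgradient = b - a^T x = -10.0
  y^{k+1} = 3.0 + 0.25*-10.0 = 0.5
Dual objective at y_4 = 0.5: reduced costs (10.5, 3.5), box minimizer x = (0.0, 0.0)
g(y_4) = b*y + (c1 - a1*y)*x1 + (c2 - a2*y)*x2 = 20*0.5 + 10.5*0.0 + 3.5*0.0 = 10.0 + 0.0 + 0.0 = 10.0


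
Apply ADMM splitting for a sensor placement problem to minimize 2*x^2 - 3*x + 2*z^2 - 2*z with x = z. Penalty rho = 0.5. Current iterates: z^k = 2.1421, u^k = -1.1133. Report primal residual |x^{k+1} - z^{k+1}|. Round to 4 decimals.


ADMM iteration with rho = 0.5, z^k = 2.1421, u^k = -1.1133
Step 1: x-update.
Minimize 2*x^2 - 3*x + (0.5/2)*(x - 2.1421 - 1.1133)^2
FOC: (2*2 + 0.5)*x = 3 + 0.5*(2.1421 + 1.1133)
x^{k+1} = 1.0284
Step 2: z-update.
Minimize 2*z^2 - 2*z + (0.5/2)*(1.0284 - z - 1.1133)^2
FOC: (2*2 + 0.5)*z = 2 + 0.5*(1.0284 - 1.1133)
z^{k+1} = 0.435
Step 3: u-update.
u^{k+1} = -1.1133 + 1.0284 - 0.435 = -0.5199
Step 4: Primal residual = |1.0284 - 0.435| = 0.5934


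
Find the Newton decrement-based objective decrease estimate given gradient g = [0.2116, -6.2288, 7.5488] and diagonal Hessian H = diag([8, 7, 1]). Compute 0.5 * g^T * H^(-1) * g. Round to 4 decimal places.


Step 1: H is diagonal, so H^(-1) * g = [0.0265, -0.8898, 7.5488].
Step 2: g^T H^(-1) g = sum_i g_i^2 / H_ii
  = (0.2116)^2/8 + (-6.2288)^2/7 + (7.5488)^2/1
  = 0.0056 + 5.5426 + 56.9844 = 62.5325
Step 3: Objective decrease = 0.5 * g^T H^(-1) g = 31.2663


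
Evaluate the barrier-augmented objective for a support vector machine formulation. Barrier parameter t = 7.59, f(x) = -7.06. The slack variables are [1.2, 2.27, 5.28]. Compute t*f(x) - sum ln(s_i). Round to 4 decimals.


Step 1: Compute log-barrier.
ln values: [0.1823, 0.8198, 1.6639]
phi = -(0.1823 + 0.8198 + 1.6639) = -2.666
Step 2: Compute augmented objective.
t*f(x) = 7.59*-7.06 = -53.5854
Total = -53.5854 - 2.666 = -56.2514


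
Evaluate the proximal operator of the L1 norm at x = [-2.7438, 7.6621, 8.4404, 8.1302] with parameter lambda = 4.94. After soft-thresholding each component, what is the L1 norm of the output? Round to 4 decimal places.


Soft-thresholding with lambda = 4.94:
prox(-2.7438) = sign(-2.7438)*max(|-2.7438| - 4.94, 0) = 0.0
prox(7.6621) = sign(7.6621)*max(|7.6621| - 4.94, 0) = 2.7221
prox(8.4404) = sign(8.4404)*max(|8.4404| - 4.94, 0) = 3.5004
prox(8.1302) = sign(8.1302)*max(|8.1302| - 4.94, 0) = 3.1902
prox(x) = [0.0, 2.7221, 3.5004, 3.1902]
||prox(x)||_1 = 0.0 + 2.7221 + 3.5004 + 3.1902 = 9.4127


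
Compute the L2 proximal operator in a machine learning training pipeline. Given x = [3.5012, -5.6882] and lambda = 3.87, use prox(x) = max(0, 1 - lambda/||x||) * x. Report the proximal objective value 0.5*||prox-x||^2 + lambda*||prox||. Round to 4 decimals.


Step 1: Compute ||x||.
||x|| = 6.6794
Step 2: Compute scaling factor.
scale = max(0, 1 - 3.87/6.6794) = 0.4206
Step 3: prox(x) = [1.4726, -2.3925]
||prox(x)|| = 2.8094
Step 4: Proximal objective.
0.5*||prox-x||^2 = 7.4885
lambda*||prox|| = 10.8724
Total = 18.3607


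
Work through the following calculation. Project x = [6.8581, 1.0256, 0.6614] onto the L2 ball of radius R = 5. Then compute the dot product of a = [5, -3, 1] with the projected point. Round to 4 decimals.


Step 1: Compute ||x|| (intermediates to 6 decimals).
||x|| = sqrt(6.8581^2 + 1.0256^2 + 0.6614^2) = 6.965834
Step 2: Project.
Since ||x|| > R, scale = R/||x|| = 5/6.965834 = 0.717789, proj(x) = scale * x
proj(x) = [4.922669, 0.736164, 0.474746]
Step 3: Dot product.
a^T * proj(x) = 5*4.922669 - 3*0.736164 + 1*0.474746 = 22.8796


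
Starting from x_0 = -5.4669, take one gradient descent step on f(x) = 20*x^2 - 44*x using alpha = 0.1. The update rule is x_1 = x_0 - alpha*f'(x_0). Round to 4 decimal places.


We compute the gradient at x_0 and apply the update.
f'(x) = 40*x - 44
f'(-5.4669) = 40*-5.4669 - 44 = -262.676
x_1 = -5.4669 - 0.1*-262.676 = 20.8007


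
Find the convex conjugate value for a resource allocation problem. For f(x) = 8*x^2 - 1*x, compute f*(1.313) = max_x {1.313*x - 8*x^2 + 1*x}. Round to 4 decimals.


f*(y) = sup_x {y*x - a*x^2 - b*x} = sup_x {(y-b)*x - a*x^2}
FOC: (y - b) - 2a*x = 0 => x* = (y - b)/(2a)
x* = (1.313 + 1)/(2*8) = 0.1446
f*(1.313) = (y-b)^2/(4a) = (1.313 + 1)^2/(4*8)
= 5.35/32 = 0.1672


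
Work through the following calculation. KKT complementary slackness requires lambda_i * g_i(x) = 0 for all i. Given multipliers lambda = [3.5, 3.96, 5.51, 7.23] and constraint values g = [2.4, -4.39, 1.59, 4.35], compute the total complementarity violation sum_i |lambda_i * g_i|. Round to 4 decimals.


KKT complementary slackness check:
lambda_1 * g_1 = 3.5 * 2.4 = 8.4
lambda_2 * g_2 = 3.96 * -4.39 = -17.3844
lambda_3 * g_3 = 5.51 * 1.59 = 8.7609
lambda_4 * g_4 = 7.23 * 4.35 = 31.4505
Total violation = 8.4 + 17.3844 + 8.7609 + 31.4505 = 65.9958
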